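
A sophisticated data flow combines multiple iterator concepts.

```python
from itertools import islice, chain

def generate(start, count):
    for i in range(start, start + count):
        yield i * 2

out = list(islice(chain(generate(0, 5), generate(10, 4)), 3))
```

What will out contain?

Step 1: generate(0, 5) yields [0, 2, 4, 6, 8].
Step 2: generate(10, 4) yields [20, 22, 24, 26].
Step 3: chain concatenates: [0, 2, 4, 6, 8, 20, 22, 24, 26].
Step 4: islice takes first 3: [0, 2, 4].
Therefore out = [0, 2, 4].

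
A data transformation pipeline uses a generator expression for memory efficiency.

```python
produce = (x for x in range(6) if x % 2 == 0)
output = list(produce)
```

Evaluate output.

Step 1: Filter range(6) keeping only even values:
  x=0: even, included
  x=1: odd, excluded
  x=2: even, included
  x=3: odd, excluded
  x=4: even, included
  x=5: odd, excluded
Therefore output = [0, 2, 4].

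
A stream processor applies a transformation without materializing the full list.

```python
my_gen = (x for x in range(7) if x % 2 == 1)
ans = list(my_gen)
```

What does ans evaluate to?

Step 1: Filter range(7) keeping only odd values:
  x=0: even, excluded
  x=1: odd, included
  x=2: even, excluded
  x=3: odd, included
  x=4: even, excluded
  x=5: odd, included
  x=6: even, excluded
Therefore ans = [1, 3, 5].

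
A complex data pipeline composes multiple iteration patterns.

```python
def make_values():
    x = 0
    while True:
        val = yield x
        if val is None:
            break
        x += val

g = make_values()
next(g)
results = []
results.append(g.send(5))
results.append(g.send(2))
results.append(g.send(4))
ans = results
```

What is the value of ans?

Step 1: next(g) -> yield 0.
Step 2: send(5) -> x = 5, yield 5.
Step 3: send(2) -> x = 7, yield 7.
Step 4: send(4) -> x = 11, yield 11.
Therefore ans = [5, 7, 11].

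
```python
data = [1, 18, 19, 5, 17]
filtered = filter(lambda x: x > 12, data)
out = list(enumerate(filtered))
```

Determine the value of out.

Step 1: Filter [1, 18, 19, 5, 17] for > 12: [18, 19, 17].
Step 2: enumerate re-indexes from 0: [(0, 18), (1, 19), (2, 17)].
Therefore out = [(0, 18), (1, 19), (2, 17)].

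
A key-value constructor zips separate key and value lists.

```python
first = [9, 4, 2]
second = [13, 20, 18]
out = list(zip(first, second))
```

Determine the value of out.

Step 1: zip pairs elements at same index:
  Index 0: (9, 13)
  Index 1: (4, 20)
  Index 2: (2, 18)
Therefore out = [(9, 13), (4, 20), (2, 18)].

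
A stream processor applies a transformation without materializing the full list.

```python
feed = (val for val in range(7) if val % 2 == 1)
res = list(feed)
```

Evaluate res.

Step 1: Filter range(7) keeping only odd values:
  val=0: even, excluded
  val=1: odd, included
  val=2: even, excluded
  val=3: odd, included
  val=4: even, excluded
  val=5: odd, included
  val=6: even, excluded
Therefore res = [1, 3, 5].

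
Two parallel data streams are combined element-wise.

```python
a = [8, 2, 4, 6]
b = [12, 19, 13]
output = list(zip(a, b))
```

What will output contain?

Step 1: zip stops at shortest (len(a)=4, len(b)=3):
  Index 0: (8, 12)
  Index 1: (2, 19)
  Index 2: (4, 13)
Step 2: Last element of a (6) has no pair, dropped.
Therefore output = [(8, 12), (2, 19), (4, 13)].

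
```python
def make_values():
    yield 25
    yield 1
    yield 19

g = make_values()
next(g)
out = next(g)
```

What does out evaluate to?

Step 1: make_values() creates a generator.
Step 2: next(g) yields 25 (consumed and discarded).
Step 3: next(g) yields 1, assigned to out.
Therefore out = 1.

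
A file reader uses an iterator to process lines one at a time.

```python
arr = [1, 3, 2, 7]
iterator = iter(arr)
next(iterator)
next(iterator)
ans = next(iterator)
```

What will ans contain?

Step 1: Create iterator over [1, 3, 2, 7].
Step 2: next() consumes 1.
Step 3: next() consumes 3.
Step 4: next() returns 2.
Therefore ans = 2.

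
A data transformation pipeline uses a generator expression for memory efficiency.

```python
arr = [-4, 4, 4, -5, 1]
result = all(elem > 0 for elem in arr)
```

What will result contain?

Step 1: Check elem > 0 for each element in [-4, 4, 4, -5, 1]:
  -4 > 0: False
  4 > 0: True
  4 > 0: True
  -5 > 0: False
  1 > 0: True
Step 2: all() returns False.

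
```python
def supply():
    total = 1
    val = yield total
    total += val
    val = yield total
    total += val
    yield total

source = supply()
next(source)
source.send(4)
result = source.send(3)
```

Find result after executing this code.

Step 1: next() -> yield total=1.
Step 2: send(4) -> val=4, total = 1+4 = 5, yield 5.
Step 3: send(3) -> val=3, total = 5+3 = 8, yield 8.
Therefore result = 8.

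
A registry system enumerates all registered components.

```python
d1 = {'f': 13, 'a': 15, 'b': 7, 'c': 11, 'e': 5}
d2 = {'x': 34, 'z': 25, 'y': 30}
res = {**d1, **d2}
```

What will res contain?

Step 1: Merge d1 and d2 (d2 values override on key conflicts).
Step 2: d1 has keys ['f', 'a', 'b', 'c', 'e'], d2 has keys ['x', 'z', 'y'].
Therefore res = {'f': 13, 'a': 15, 'b': 7, 'c': 11, 'e': 5, 'x': 34, 'z': 25, 'y': 30}.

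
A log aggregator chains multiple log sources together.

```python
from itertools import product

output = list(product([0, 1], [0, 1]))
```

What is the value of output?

Step 1: product([0, 1], [0, 1]) gives all pairs:
  (0, 0)
  (0, 1)
  (1, 0)
  (1, 1)
Therefore output = [(0, 0), (0, 1), (1, 0), (1, 1)].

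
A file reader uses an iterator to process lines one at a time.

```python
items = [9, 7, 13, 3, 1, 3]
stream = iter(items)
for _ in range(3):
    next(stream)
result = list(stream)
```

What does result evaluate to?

Step 1: Create iterator over [9, 7, 13, 3, 1, 3].
Step 2: Advance 3 positions (consuming [9, 7, 13]).
Step 3: list() collects remaining elements: [3, 1, 3].
Therefore result = [3, 1, 3].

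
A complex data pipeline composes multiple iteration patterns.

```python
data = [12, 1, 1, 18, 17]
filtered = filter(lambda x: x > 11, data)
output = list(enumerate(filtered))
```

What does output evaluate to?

Step 1: Filter [12, 1, 1, 18, 17] for > 11: [12, 18, 17].
Step 2: enumerate re-indexes from 0: [(0, 12), (1, 18), (2, 17)].
Therefore output = [(0, 12), (1, 18), (2, 17)].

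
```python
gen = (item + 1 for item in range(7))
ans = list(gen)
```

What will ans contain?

Step 1: For each item in range(7), compute item+1:
  item=0: 0+1 = 1
  item=1: 1+1 = 2
  item=2: 2+1 = 3
  item=3: 3+1 = 4
  item=4: 4+1 = 5
  item=5: 5+1 = 6
  item=6: 6+1 = 7
Therefore ans = [1, 2, 3, 4, 5, 6, 7].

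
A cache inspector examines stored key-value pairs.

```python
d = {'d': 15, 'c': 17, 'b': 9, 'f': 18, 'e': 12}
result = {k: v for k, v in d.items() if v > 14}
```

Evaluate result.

Step 1: Filter items where value > 14:
  'd': 15 > 14: kept
  'c': 17 > 14: kept
  'b': 9 <= 14: removed
  'f': 18 > 14: kept
  'e': 12 <= 14: removed
Therefore result = {'d': 15, 'c': 17, 'f': 18}.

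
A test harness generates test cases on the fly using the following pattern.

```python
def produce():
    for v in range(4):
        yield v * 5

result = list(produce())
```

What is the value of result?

Step 1: For each v in range(4), yield v * 5:
  v=0: yield 0 * 5 = 0
  v=1: yield 1 * 5 = 5
  v=2: yield 2 * 5 = 10
  v=3: yield 3 * 5 = 15
Therefore result = [0, 5, 10, 15].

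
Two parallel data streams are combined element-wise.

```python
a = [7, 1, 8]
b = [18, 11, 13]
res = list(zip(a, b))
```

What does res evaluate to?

Step 1: zip pairs elements at same index:
  Index 0: (7, 18)
  Index 1: (1, 11)
  Index 2: (8, 13)
Therefore res = [(7, 18), (1, 11), (8, 13)].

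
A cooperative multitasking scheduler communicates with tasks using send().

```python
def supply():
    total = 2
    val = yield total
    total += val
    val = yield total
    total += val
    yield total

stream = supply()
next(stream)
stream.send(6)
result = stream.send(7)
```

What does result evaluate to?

Step 1: next() -> yield total=2.
Step 2: send(6) -> val=6, total = 2+6 = 8, yield 8.
Step 3: send(7) -> val=7, total = 8+7 = 15, yield 15.
Therefore result = 15.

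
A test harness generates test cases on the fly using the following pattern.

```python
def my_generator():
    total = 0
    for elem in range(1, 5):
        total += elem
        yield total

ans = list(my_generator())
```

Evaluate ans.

Step 1: Generator accumulates running sum:
  elem=1: total = 1, yield 1
  elem=2: total = 3, yield 3
  elem=3: total = 6, yield 6
  elem=4: total = 10, yield 10
Therefore ans = [1, 3, 6, 10].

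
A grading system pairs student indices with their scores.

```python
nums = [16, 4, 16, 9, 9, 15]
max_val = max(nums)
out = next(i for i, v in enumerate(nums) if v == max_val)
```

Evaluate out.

Step 1: max([16, 4, 16, 9, 9, 15]) = 16.
Step 2: Find first index where value == 16:
  Index 0: 16 == 16, found!
Therefore out = 0.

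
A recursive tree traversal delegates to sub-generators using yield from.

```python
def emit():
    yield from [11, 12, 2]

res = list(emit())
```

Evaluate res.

Step 1: yield from delegates to the iterable, yielding each element.
Step 2: Collected values: [11, 12, 2].
Therefore res = [11, 12, 2].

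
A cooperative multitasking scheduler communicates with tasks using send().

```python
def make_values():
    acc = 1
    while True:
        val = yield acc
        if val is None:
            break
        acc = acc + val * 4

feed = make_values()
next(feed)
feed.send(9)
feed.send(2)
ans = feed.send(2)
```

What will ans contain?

Step 1: next() -> yield acc=1.
Step 2: send(9) -> val=9, acc = 1 + 9*4 = 37, yield 37.
Step 3: send(2) -> val=2, acc = 37 + 2*4 = 45, yield 45.
Step 4: send(2) -> val=2, acc = 45 + 2*4 = 53, yield 53.
Therefore ans = 53.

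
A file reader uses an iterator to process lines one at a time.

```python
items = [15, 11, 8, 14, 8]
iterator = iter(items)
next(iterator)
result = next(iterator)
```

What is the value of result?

Step 1: Create iterator over [15, 11, 8, 14, 8].
Step 2: next() consumes 15.
Step 3: next() returns 11.
Therefore result = 11.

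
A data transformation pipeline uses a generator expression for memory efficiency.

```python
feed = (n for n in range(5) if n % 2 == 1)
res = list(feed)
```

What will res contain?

Step 1: Filter range(5) keeping only odd values:
  n=0: even, excluded
  n=1: odd, included
  n=2: even, excluded
  n=3: odd, included
  n=4: even, excluded
Therefore res = [1, 3].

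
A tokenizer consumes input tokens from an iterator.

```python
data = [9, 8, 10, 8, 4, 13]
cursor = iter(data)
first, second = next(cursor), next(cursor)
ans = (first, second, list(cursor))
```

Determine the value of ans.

Step 1: Create iterator over [9, 8, 10, 8, 4, 13].
Step 2: first = 9, second = 8.
Step 3: Remaining elements: [10, 8, 4, 13].
Therefore ans = (9, 8, [10, 8, 4, 13]).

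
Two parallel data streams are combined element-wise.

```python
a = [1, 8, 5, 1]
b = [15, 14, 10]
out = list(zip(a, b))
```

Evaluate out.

Step 1: zip stops at shortest (len(a)=4, len(b)=3):
  Index 0: (1, 15)
  Index 1: (8, 14)
  Index 2: (5, 10)
Step 2: Last element of a (1) has no pair, dropped.
Therefore out = [(1, 15), (8, 14), (5, 10)].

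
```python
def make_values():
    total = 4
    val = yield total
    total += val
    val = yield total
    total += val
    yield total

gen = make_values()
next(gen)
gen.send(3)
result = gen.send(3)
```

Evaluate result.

Step 1: next() -> yield total=4.
Step 2: send(3) -> val=3, total = 4+3 = 7, yield 7.
Step 3: send(3) -> val=3, total = 7+3 = 10, yield 10.
Therefore result = 10.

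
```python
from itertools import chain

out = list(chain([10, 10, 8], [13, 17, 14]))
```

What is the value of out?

Step 1: chain() concatenates iterables: [10, 10, 8] + [13, 17, 14].
Therefore out = [10, 10, 8, 13, 17, 14].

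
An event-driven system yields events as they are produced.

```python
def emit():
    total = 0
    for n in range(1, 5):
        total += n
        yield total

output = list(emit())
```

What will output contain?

Step 1: Generator accumulates running sum:
  n=1: total = 1, yield 1
  n=2: total = 3, yield 3
  n=3: total = 6, yield 6
  n=4: total = 10, yield 10
Therefore output = [1, 3, 6, 10].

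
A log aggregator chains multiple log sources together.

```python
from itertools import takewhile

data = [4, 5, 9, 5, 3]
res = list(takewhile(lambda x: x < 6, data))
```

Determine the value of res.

Step 1: takewhile stops at first element >= 6:
  4 < 6: take
  5 < 6: take
  9 >= 6: stop
Therefore res = [4, 5].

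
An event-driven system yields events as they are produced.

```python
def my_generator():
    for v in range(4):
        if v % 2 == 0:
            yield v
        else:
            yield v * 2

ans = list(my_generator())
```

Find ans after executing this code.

Step 1: For each v in range(4), yield v if even, else v*2:
  v=0 (even): yield 0
  v=1 (odd): yield 1*2 = 2
  v=2 (even): yield 2
  v=3 (odd): yield 3*2 = 6
Therefore ans = [0, 2, 2, 6].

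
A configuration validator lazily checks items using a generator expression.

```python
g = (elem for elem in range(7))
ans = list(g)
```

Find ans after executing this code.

Step 1: Generator expression iterates range(7): [0, 1, 2, 3, 4, 5, 6].
Step 2: list() collects all values.
Therefore ans = [0, 1, 2, 3, 4, 5, 6].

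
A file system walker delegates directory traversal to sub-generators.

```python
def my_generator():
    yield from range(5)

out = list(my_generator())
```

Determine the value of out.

Step 1: yield from delegates to the iterable, yielding each element.
Step 2: Collected values: [0, 1, 2, 3, 4].
Therefore out = [0, 1, 2, 3, 4].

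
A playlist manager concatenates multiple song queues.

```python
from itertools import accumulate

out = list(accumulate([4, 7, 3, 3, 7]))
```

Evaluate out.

Step 1: accumulate computes running sums:
  + 4 = 4
  + 7 = 11
  + 3 = 14
  + 3 = 17
  + 7 = 24
Therefore out = [4, 11, 14, 17, 24].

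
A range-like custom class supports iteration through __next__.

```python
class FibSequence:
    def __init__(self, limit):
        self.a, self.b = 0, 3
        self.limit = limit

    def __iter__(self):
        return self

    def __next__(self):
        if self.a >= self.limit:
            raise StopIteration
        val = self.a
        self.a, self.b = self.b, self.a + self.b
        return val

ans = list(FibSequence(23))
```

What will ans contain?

Step 1: Fibonacci-like sequence (a=0, b=3) until >= 23:
  Yield 0, then a,b = 3,3
  Yield 3, then a,b = 3,6
  Yield 3, then a,b = 6,9
  Yield 6, then a,b = 9,15
  Yield 9, then a,b = 15,24
  Yield 15, then a,b = 24,39
Step 2: 24 >= 23, stop.
Therefore ans = [0, 3, 3, 6, 9, 15].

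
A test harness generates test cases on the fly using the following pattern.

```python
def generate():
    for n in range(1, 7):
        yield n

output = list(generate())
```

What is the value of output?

Step 1: The generator yields each value from range(1, 7).
Step 2: list() consumes all yields: [1, 2, 3, 4, 5, 6].
Therefore output = [1, 2, 3, 4, 5, 6].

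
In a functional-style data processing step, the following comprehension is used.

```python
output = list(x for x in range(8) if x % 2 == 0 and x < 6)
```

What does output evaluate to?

Step 1: Filter range(8) where x % 2 == 0 and x < 6:
  x=0: both conditions met, included
  x=1: excluded (1 % 2 != 0)
  x=2: both conditions met, included
  x=3: excluded (3 % 2 != 0)
  x=4: both conditions met, included
  x=5: excluded (5 % 2 != 0)
  x=6: excluded (6 >= 6)
  x=7: excluded (7 % 2 != 0, 7 >= 6)
Therefore output = [0, 2, 4].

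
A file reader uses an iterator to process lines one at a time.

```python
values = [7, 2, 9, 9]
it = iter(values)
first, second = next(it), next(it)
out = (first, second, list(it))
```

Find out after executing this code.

Step 1: Create iterator over [7, 2, 9, 9].
Step 2: first = 7, second = 2.
Step 3: Remaining elements: [9, 9].
Therefore out = (7, 2, [9, 9]).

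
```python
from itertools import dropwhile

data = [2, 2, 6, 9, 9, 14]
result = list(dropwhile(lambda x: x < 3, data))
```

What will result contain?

Step 1: dropwhile drops elements while < 3:
  2 < 3: dropped
  2 < 3: dropped
  6: kept (dropping stopped)
Step 2: Remaining elements kept regardless of condition.
Therefore result = [6, 9, 9, 14].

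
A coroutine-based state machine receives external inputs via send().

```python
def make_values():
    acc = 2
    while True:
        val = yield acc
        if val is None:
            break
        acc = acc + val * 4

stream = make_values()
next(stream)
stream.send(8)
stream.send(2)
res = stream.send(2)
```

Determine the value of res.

Step 1: next() -> yield acc=2.
Step 2: send(8) -> val=8, acc = 2 + 8*4 = 34, yield 34.
Step 3: send(2) -> val=2, acc = 34 + 2*4 = 42, yield 42.
Step 4: send(2) -> val=2, acc = 42 + 2*4 = 50, yield 50.
Therefore res = 50.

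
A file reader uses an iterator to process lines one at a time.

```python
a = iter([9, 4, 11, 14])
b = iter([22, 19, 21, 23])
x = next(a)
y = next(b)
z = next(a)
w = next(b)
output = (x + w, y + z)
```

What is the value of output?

Step 1: a iterates [9, 4, 11, 14], b iterates [22, 19, 21, 23].
Step 2: x = next(a) = 9, y = next(b) = 22.
Step 3: z = next(a) = 4, w = next(b) = 19.
Step 4: output = (9 + 19, 22 + 4) = (28, 26).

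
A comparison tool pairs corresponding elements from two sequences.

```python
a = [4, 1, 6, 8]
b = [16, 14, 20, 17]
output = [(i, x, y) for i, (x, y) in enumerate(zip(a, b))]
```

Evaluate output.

Step 1: enumerate(zip(a, b)) gives index with paired elements:
  i=0: (4, 16)
  i=1: (1, 14)
  i=2: (6, 20)
  i=3: (8, 17)
Therefore output = [(0, 4, 16), (1, 1, 14), (2, 6, 20), (3, 8, 17)].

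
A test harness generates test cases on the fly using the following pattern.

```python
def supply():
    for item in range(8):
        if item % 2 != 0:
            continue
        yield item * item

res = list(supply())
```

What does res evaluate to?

Step 1: Only yield item**2 when item is divisible by 2:
  item=0: 0 % 2 == 0, yield 0**2 = 0
  item=2: 2 % 2 == 0, yield 2**2 = 4
  item=4: 4 % 2 == 0, yield 4**2 = 16
  item=6: 6 % 2 == 0, yield 6**2 = 36
Therefore res = [0, 4, 16, 36].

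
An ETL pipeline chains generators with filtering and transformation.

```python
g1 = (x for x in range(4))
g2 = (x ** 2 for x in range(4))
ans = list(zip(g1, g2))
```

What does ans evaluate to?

Step 1: g1 produces [0, 1, 2, 3].
Step 2: g2 produces [0, 1, 4, 9].
Step 3: zip pairs them: [(0, 0), (1, 1), (2, 4), (3, 9)].
Therefore ans = [(0, 0), (1, 1), (2, 4), (3, 9)].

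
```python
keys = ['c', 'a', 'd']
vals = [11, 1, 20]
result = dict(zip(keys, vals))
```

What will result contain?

Step 1: zip pairs keys with values:
  'c' -> 11
  'a' -> 1
  'd' -> 20
Therefore result = {'c': 11, 'a': 1, 'd': 20}.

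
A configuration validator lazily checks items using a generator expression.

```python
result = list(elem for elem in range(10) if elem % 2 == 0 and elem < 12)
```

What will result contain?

Step 1: Filter range(10) where elem % 2 == 0 and elem < 12:
  elem=0: both conditions met, included
  elem=1: excluded (1 % 2 != 0)
  elem=2: both conditions met, included
  elem=3: excluded (3 % 2 != 0)
  elem=4: both conditions met, included
  elem=5: excluded (5 % 2 != 0)
  elem=6: both conditions met, included
  elem=7: excluded (7 % 2 != 0)
  elem=8: both conditions met, included
  elem=9: excluded (9 % 2 != 0)
Therefore result = [0, 2, 4, 6, 8].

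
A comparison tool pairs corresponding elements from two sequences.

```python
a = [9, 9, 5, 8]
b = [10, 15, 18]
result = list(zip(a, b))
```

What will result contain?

Step 1: zip stops at shortest (len(a)=4, len(b)=3):
  Index 0: (9, 10)
  Index 1: (9, 15)
  Index 2: (5, 18)
Step 2: Last element of a (8) has no pair, dropped.
Therefore result = [(9, 10), (9, 15), (5, 18)].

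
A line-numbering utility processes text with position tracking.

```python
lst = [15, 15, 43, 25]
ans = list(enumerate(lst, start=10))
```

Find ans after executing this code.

Step 1: enumerate with start=10:
  (10, 15)
  (11, 15)
  (12, 43)
  (13, 25)
Therefore ans = [(10, 15), (11, 15), (12, 43), (13, 25)].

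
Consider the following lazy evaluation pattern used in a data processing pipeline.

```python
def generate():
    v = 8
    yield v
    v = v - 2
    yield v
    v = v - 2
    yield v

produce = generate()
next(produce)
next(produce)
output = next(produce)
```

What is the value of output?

Step 1: Trace through generator execution:
  Yield 1: v starts at 8, yield 8
  Yield 2: v = 8 - 2 = 6, yield 6
  Yield 3: v = 6 - 2 = 4, yield 4
Step 2: First next() gets 8, second next() gets the second value, third next() yields 4.
Therefore output = 4.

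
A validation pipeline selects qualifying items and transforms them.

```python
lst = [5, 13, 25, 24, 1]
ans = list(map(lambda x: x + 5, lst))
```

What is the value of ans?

Step 1: Apply lambda x: x + 5 to each element:
  5 -> 10
  13 -> 18
  25 -> 30
  24 -> 29
  1 -> 6
Therefore ans = [10, 18, 30, 29, 6].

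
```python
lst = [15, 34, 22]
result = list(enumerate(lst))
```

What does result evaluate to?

Step 1: enumerate pairs each element with its index:
  (0, 15)
  (1, 34)
  (2, 22)
Therefore result = [(0, 15), (1, 34), (2, 22)].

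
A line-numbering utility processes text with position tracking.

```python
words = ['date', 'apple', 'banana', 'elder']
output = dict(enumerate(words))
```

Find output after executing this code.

Step 1: enumerate pairs indices with words:
  0 -> 'date'
  1 -> 'apple'
  2 -> 'banana'
  3 -> 'elder'
Therefore output = {0: 'date', 1: 'apple', 2: 'banana', 3: 'elder'}.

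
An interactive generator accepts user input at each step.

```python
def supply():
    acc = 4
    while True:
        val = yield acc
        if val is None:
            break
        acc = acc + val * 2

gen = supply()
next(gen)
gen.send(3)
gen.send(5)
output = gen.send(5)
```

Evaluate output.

Step 1: next() -> yield acc=4.
Step 2: send(3) -> val=3, acc = 4 + 3*2 = 10, yield 10.
Step 3: send(5) -> val=5, acc = 10 + 5*2 = 20, yield 20.
Step 4: send(5) -> val=5, acc = 20 + 5*2 = 30, yield 30.
Therefore output = 30.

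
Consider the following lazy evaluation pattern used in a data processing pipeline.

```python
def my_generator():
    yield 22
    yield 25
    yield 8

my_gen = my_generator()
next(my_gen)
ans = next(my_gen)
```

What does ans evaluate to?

Step 1: my_generator() creates a generator.
Step 2: next(my_gen) yields 22 (consumed and discarded).
Step 3: next(my_gen) yields 25, assigned to ans.
Therefore ans = 25.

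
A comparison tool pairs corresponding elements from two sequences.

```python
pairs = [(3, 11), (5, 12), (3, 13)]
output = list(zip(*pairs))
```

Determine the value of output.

Step 1: zip(*pairs) transposes: unzips [(3, 11), (5, 12), (3, 13)] into separate sequences.
Step 2: First elements: (3, 5, 3), second elements: (11, 12, 13).
Therefore output = [(3, 5, 3), (11, 12, 13)].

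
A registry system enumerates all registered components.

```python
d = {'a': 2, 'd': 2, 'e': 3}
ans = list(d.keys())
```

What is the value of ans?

Step 1: d.keys() returns the dictionary keys in insertion order.
Therefore ans = ['a', 'd', 'e'].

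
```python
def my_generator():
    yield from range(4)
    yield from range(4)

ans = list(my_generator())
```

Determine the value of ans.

Step 1: Trace yields in order:
  yield 0
  yield 1
  yield 2
  yield 3
  yield 0
  yield 1
  yield 2
  yield 3
Therefore ans = [0, 1, 2, 3, 0, 1, 2, 3].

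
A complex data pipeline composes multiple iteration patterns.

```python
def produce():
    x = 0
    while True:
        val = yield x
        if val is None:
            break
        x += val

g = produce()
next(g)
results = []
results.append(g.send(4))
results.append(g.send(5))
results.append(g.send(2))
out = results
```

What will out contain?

Step 1: next(g) -> yield 0.
Step 2: send(4) -> x = 4, yield 4.
Step 3: send(5) -> x = 9, yield 9.
Step 4: send(2) -> x = 11, yield 11.
Therefore out = [4, 9, 11].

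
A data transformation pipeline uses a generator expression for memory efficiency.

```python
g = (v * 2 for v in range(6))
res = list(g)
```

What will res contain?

Step 1: For each v in range(6), compute v*2:
  v=0: 0*2 = 0
  v=1: 1*2 = 2
  v=2: 2*2 = 4
  v=3: 3*2 = 6
  v=4: 4*2 = 8
  v=5: 5*2 = 10
Therefore res = [0, 2, 4, 6, 8, 10].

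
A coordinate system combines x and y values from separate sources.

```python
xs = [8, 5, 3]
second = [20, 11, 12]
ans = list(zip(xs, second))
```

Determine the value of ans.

Step 1: zip pairs elements at same index:
  Index 0: (8, 20)
  Index 1: (5, 11)
  Index 2: (3, 12)
Therefore ans = [(8, 20), (5, 11), (3, 12)].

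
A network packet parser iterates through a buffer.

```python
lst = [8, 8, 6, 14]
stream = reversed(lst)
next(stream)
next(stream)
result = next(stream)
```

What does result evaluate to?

Step 1: reversed([8, 8, 6, 14]) gives iterator: [14, 6, 8, 8].
Step 2: First next() = 14, second next() = 6.
Step 3: Third next() = 8.
Therefore result = 8.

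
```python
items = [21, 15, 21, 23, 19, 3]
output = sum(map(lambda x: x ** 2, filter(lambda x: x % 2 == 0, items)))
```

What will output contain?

Step 1: Filter even numbers from [21, 15, 21, 23, 19, 3]: []
Step 2: Square each: []
Step 3: Sum = 0.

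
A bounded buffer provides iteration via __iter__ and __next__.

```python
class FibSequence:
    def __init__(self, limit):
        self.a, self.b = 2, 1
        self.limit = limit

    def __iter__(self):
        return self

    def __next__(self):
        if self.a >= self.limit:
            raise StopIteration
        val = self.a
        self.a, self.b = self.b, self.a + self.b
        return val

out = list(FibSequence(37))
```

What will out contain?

Step 1: Fibonacci-like sequence (a=2, b=1) until >= 37:
  Yield 2, then a,b = 1,3
  Yield 1, then a,b = 3,4
  Yield 3, then a,b = 4,7
  Yield 4, then a,b = 7,11
  Yield 7, then a,b = 11,18
  Yield 11, then a,b = 18,29
  Yield 18, then a,b = 29,47
  Yield 29, then a,b = 47,76
Step 2: 47 >= 37, stop.
Therefore out = [2, 1, 3, 4, 7, 11, 18, 29].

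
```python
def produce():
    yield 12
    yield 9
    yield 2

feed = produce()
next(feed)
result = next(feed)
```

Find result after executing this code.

Step 1: produce() creates a generator.
Step 2: next(feed) yields 12 (consumed and discarded).
Step 3: next(feed) yields 9, assigned to result.
Therefore result = 9.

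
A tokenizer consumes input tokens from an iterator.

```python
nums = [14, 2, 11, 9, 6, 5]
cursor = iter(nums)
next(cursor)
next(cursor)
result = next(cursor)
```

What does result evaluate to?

Step 1: Create iterator over [14, 2, 11, 9, 6, 5].
Step 2: next() consumes 14.
Step 3: next() consumes 2.
Step 4: next() returns 11.
Therefore result = 11.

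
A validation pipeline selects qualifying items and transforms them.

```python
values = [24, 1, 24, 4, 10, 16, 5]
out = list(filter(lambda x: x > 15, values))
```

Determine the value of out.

Step 1: Filter elements > 15:
  24: kept
  1: removed
  24: kept
  4: removed
  10: removed
  16: kept
  5: removed
Therefore out = [24, 24, 16].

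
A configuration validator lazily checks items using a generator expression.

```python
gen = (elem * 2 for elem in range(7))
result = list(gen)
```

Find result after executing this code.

Step 1: For each elem in range(7), compute elem*2:
  elem=0: 0*2 = 0
  elem=1: 1*2 = 2
  elem=2: 2*2 = 4
  elem=3: 3*2 = 6
  elem=4: 4*2 = 8
  elem=5: 5*2 = 10
  elem=6: 6*2 = 12
Therefore result = [0, 2, 4, 6, 8, 10, 12].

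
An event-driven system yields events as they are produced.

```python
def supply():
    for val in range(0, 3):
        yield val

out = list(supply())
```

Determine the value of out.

Step 1: The generator yields each value from range(0, 3).
Step 2: list() consumes all yields: [0, 1, 2].
Therefore out = [0, 1, 2].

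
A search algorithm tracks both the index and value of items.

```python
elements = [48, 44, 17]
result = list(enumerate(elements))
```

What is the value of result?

Step 1: enumerate pairs each element with its index:
  (0, 48)
  (1, 44)
  (2, 17)
Therefore result = [(0, 48), (1, 44), (2, 17)].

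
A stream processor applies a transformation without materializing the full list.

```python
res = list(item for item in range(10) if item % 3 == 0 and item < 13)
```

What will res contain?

Step 1: Filter range(10) where item % 3 == 0 and item < 13:
  item=0: both conditions met, included
  item=1: excluded (1 % 3 != 0)
  item=2: excluded (2 % 3 != 0)
  item=3: both conditions met, included
  item=4: excluded (4 % 3 != 0)
  item=5: excluded (5 % 3 != 0)
  item=6: both conditions met, included
  item=7: excluded (7 % 3 != 0)
  item=8: excluded (8 % 3 != 0)
  item=9: both conditions met, included
Therefore res = [0, 3, 6, 9].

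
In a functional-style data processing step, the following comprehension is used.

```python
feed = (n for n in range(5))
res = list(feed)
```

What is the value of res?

Step 1: Generator expression iterates range(5): [0, 1, 2, 3, 4].
Step 2: list() collects all values.
Therefore res = [0, 1, 2, 3, 4].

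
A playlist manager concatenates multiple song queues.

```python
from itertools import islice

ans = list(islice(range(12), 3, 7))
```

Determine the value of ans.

Step 1: islice(range(12), 3, 7) takes elements at indices [3, 7).
Step 2: Elements: [3, 4, 5, 6].
Therefore ans = [3, 4, 5, 6].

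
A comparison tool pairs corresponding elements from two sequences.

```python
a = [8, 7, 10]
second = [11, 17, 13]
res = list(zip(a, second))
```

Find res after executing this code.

Step 1: zip pairs elements at same index:
  Index 0: (8, 11)
  Index 1: (7, 17)
  Index 2: (10, 13)
Therefore res = [(8, 11), (7, 17), (10, 13)].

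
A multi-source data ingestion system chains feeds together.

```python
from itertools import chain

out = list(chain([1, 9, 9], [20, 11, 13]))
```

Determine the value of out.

Step 1: chain() concatenates iterables: [1, 9, 9] + [20, 11, 13].
Therefore out = [1, 9, 9, 20, 11, 13].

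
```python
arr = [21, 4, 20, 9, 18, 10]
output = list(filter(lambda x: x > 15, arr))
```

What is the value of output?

Step 1: Filter elements > 15:
  21: kept
  4: removed
  20: kept
  9: removed
  18: kept
  10: removed
Therefore output = [21, 20, 18].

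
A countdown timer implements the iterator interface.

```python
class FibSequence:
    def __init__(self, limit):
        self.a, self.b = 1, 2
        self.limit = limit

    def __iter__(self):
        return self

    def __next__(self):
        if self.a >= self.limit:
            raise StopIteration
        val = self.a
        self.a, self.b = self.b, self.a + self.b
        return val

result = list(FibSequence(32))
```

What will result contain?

Step 1: Fibonacci-like sequence (a=1, b=2) until >= 32:
  Yield 1, then a,b = 2,3
  Yield 2, then a,b = 3,5
  Yield 3, then a,b = 5,8
  Yield 5, then a,b = 8,13
  Yield 8, then a,b = 13,21
  Yield 13, then a,b = 21,34
  Yield 21, then a,b = 34,55
Step 2: 34 >= 32, stop.
Therefore result = [1, 2, 3, 5, 8, 13, 21].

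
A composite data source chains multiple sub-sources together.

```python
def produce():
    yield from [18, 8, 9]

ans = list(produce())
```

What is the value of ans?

Step 1: yield from delegates to the iterable, yielding each element.
Step 2: Collected values: [18, 8, 9].
Therefore ans = [18, 8, 9].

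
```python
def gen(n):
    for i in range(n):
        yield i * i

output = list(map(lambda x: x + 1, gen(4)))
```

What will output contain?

Step 1: gen(4) yields squares: [0, 1, 4, 9].
Step 2: map adds 1 to each: [1, 2, 5, 10].
Therefore output = [1, 2, 5, 10].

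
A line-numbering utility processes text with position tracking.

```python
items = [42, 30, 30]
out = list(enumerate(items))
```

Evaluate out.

Step 1: enumerate pairs each element with its index:
  (0, 42)
  (1, 30)
  (2, 30)
Therefore out = [(0, 42), (1, 30), (2, 30)].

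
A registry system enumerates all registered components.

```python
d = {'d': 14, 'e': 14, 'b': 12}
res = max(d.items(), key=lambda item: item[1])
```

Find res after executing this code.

Step 1: Find item with maximum value:
  ('d', 14)
  ('e', 14)
  ('b', 12)
Step 2: Maximum value is 14 at key 'd'.
Therefore res = ('d', 14).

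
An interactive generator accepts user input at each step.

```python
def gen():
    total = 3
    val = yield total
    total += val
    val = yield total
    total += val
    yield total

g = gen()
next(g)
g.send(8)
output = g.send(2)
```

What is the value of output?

Step 1: next() -> yield total=3.
Step 2: send(8) -> val=8, total = 3+8 = 11, yield 11.
Step 3: send(2) -> val=2, total = 11+2 = 13, yield 13.
Therefore output = 13.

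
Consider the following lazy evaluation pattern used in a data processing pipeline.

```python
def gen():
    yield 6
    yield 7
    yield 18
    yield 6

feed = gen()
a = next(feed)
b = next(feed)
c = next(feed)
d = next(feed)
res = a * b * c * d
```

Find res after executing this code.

Step 1: Create generator and consume all values:
  a = next(feed) = 6
  b = next(feed) = 7
  c = next(feed) = 18
  d = next(feed) = 6
Step 2: res = 6 * 7 * 18 * 6 = 4536.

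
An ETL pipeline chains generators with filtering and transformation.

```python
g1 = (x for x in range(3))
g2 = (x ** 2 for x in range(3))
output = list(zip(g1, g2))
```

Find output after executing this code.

Step 1: g1 produces [0, 1, 2].
Step 2: g2 produces [0, 1, 4].
Step 3: zip pairs them: [(0, 0), (1, 1), (2, 4)].
Therefore output = [(0, 0), (1, 1), (2, 4)].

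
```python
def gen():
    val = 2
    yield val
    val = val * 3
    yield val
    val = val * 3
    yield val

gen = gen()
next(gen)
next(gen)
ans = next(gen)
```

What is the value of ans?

Step 1: Trace through generator execution:
  Yield 1: val starts at 2, yield 2
  Yield 2: val = 2 * 3 = 6, yield 6
  Yield 3: val = 6 * 3 = 18, yield 18
Step 2: First next() gets 2, second next() gets the second value, third next() yields 18.
Therefore ans = 18.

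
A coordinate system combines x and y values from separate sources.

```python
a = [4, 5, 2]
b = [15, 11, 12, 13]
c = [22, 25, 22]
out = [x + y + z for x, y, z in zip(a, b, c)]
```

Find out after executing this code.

Step 1: zip three lists (truncates to shortest, len=3):
  4 + 15 + 22 = 41
  5 + 11 + 25 = 41
  2 + 12 + 22 = 36
Therefore out = [41, 41, 36].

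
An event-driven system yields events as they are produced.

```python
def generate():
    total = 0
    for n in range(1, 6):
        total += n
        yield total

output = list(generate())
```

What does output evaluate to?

Step 1: Generator accumulates running sum:
  n=1: total = 1, yield 1
  n=2: total = 3, yield 3
  n=3: total = 6, yield 6
  n=4: total = 10, yield 10
  n=5: total = 15, yield 15
Therefore output = [1, 3, 6, 10, 15].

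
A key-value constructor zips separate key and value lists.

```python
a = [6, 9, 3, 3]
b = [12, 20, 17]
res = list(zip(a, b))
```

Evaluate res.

Step 1: zip stops at shortest (len(a)=4, len(b)=3):
  Index 0: (6, 12)
  Index 1: (9, 20)
  Index 2: (3, 17)
Step 2: Last element of a (3) has no pair, dropped.
Therefore res = [(6, 12), (9, 20), (3, 17)].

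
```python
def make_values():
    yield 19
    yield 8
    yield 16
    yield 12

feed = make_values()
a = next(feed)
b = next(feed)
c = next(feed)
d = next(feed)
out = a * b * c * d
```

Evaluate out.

Step 1: Create generator and consume all values:
  a = next(feed) = 19
  b = next(feed) = 8
  c = next(feed) = 16
  d = next(feed) = 12
Step 2: out = 19 * 8 * 16 * 12 = 29184.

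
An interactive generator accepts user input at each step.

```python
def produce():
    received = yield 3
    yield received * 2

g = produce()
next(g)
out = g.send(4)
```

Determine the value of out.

Step 1: next(g) advances to first yield, producing 3.
Step 2: send(4) resumes, received = 4.
Step 3: yield received * 2 = 4 * 2 = 8.
Therefore out = 8.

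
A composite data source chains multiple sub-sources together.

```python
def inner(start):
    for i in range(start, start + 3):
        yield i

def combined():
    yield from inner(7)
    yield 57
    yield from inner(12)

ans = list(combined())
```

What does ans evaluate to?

Step 1: combined() delegates to inner(7):
  yield 7
  yield 8
  yield 9
Step 2: yield 57
Step 3: Delegates to inner(12):
  yield 12
  yield 13
  yield 14
Therefore ans = [7, 8, 9, 57, 12, 13, 14].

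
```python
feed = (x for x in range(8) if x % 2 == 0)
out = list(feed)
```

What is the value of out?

Step 1: Filter range(8) keeping only even values:
  x=0: even, included
  x=1: odd, excluded
  x=2: even, included
  x=3: odd, excluded
  x=4: even, included
  x=5: odd, excluded
  x=6: even, included
  x=7: odd, excluded
Therefore out = [0, 2, 4, 6].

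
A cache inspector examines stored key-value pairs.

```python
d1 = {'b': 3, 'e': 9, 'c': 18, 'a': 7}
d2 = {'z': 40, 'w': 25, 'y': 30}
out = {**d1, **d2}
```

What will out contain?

Step 1: Merge d1 and d2 (d2 values override on key conflicts).
Step 2: d1 has keys ['b', 'e', 'c', 'a'], d2 has keys ['z', 'w', 'y'].
Therefore out = {'b': 3, 'e': 9, 'c': 18, 'a': 7, 'z': 40, 'w': 25, 'y': 30}.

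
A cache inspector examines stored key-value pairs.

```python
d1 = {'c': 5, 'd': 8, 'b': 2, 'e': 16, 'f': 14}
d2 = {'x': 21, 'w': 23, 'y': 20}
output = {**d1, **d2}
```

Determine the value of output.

Step 1: Merge d1 and d2 (d2 values override on key conflicts).
Step 2: d1 has keys ['c', 'd', 'b', 'e', 'f'], d2 has keys ['x', 'w', 'y'].
Therefore output = {'c': 5, 'd': 8, 'b': 2, 'e': 16, 'f': 14, 'x': 21, 'w': 23, 'y': 20}.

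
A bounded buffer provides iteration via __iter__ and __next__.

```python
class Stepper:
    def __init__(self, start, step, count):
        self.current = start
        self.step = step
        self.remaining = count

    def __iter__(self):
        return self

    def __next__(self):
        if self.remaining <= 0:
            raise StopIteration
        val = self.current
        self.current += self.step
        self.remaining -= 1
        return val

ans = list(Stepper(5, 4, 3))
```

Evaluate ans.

Step 1: Stepper starts at 5, increments by 4, for 3 steps:
  Yield 5, then current += 4
  Yield 9, then current += 4
  Yield 13, then current += 4
Therefore ans = [5, 9, 13].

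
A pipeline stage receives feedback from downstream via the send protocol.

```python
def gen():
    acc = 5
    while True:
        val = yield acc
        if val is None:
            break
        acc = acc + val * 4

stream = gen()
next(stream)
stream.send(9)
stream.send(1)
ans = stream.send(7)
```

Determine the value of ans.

Step 1: next() -> yield acc=5.
Step 2: send(9) -> val=9, acc = 5 + 9*4 = 41, yield 41.
Step 3: send(1) -> val=1, acc = 41 + 1*4 = 45, yield 45.
Step 4: send(7) -> val=7, acc = 45 + 7*4 = 73, yield 73.
Therefore ans = 73.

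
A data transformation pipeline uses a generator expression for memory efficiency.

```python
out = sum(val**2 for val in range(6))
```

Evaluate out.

Step 1: Compute val**2 for each val in range(6):
  val=0: 0**2 = 0
  val=1: 1**2 = 1
  val=2: 2**2 = 4
  val=3: 3**2 = 9
  val=4: 4**2 = 16
  val=5: 5**2 = 25
Step 2: sum = 0 + 1 + 4 + 9 + 16 + 25 = 55.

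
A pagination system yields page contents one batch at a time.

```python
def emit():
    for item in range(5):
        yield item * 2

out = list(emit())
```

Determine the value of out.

Step 1: For each item in range(5), yield item * 2:
  item=0: yield 0 * 2 = 0
  item=1: yield 1 * 2 = 2
  item=2: yield 2 * 2 = 4
  item=3: yield 3 * 2 = 6
  item=4: yield 4 * 2 = 8
Therefore out = [0, 2, 4, 6, 8].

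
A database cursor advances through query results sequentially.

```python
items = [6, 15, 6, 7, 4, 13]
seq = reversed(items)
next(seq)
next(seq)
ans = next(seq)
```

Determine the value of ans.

Step 1: reversed([6, 15, 6, 7, 4, 13]) gives iterator: [13, 4, 7, 6, 15, 6].
Step 2: First next() = 13, second next() = 4.
Step 3: Third next() = 7.
Therefore ans = 7.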